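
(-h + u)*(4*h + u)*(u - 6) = -4*h^2*u + 24*h^2 + 3*h*u^2 - 18*h*u + u^3 - 6*u^2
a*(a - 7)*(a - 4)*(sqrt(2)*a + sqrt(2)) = sqrt(2)*a^4 - 10*sqrt(2)*a^3 + 17*sqrt(2)*a^2 + 28*sqrt(2)*a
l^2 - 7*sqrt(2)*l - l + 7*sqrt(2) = (l - 1)*(l - 7*sqrt(2))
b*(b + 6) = b^2 + 6*b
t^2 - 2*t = t*(t - 2)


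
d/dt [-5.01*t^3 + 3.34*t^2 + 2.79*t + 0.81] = -15.03*t^2 + 6.68*t + 2.79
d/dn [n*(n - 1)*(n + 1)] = 3*n^2 - 1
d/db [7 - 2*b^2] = -4*b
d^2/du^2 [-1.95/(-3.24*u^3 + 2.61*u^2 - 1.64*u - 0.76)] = ((10.179 - 37.908*u)*(3.24*u^3 - 2.61*u^2 + 1.64*u + 0.76) + 1.95*(9.72*u^2 - 5.22*u + 1.64)*(19.44*u^2 - 10.44*u + 3.28))/(3.24*u^3 - 2.61*u^2 + 1.64*u + 0.76)^3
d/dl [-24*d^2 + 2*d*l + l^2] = 2*d + 2*l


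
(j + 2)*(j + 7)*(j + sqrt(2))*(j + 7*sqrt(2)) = j^4 + 9*j^3 + 8*sqrt(2)*j^3 + 28*j^2 + 72*sqrt(2)*j^2 + 126*j + 112*sqrt(2)*j + 196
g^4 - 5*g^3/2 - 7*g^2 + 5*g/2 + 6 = (g - 4)*(g - 1)*(g + 1)*(g + 3/2)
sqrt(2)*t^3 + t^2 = t^2*(sqrt(2)*t + 1)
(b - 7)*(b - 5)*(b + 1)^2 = b^4 - 10*b^3 + 12*b^2 + 58*b + 35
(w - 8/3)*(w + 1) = w^2 - 5*w/3 - 8/3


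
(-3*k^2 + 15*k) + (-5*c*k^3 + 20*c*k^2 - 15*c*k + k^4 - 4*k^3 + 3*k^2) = -5*c*k^3 + 20*c*k^2 - 15*c*k + k^4 - 4*k^3 + 15*k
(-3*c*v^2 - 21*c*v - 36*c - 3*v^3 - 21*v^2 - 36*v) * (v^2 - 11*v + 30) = -3*c*v^4 + 12*c*v^3 + 105*c*v^2 - 234*c*v - 1080*c - 3*v^5 + 12*v^4 + 105*v^3 - 234*v^2 - 1080*v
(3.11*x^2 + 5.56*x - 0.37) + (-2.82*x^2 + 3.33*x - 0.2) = 0.29*x^2 + 8.89*x - 0.57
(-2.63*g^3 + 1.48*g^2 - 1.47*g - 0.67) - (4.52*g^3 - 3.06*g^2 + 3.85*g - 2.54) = -7.15*g^3 + 4.54*g^2 - 5.32*g + 1.87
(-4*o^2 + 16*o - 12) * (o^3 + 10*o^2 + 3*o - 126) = -4*o^5 - 24*o^4 + 136*o^3 + 432*o^2 - 2052*o + 1512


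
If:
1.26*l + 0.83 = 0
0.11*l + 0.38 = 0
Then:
No Solution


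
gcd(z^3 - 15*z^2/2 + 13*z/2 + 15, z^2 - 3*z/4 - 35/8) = z - 5/2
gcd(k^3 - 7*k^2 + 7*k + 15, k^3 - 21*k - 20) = k^2 - 4*k - 5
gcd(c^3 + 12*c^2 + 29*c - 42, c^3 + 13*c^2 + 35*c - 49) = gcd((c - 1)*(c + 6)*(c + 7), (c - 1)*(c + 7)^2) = c^2 + 6*c - 7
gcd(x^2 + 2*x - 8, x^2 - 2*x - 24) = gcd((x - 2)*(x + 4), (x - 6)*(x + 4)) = x + 4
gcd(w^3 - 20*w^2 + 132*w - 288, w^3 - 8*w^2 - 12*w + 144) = w^2 - 12*w + 36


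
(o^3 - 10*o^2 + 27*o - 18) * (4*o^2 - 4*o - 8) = 4*o^5 - 44*o^4 + 140*o^3 - 100*o^2 - 144*o + 144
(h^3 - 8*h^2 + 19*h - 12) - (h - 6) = h^3 - 8*h^2 + 18*h - 6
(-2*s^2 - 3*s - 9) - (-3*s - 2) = -2*s^2 - 7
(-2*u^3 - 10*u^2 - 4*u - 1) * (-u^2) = 2*u^5 + 10*u^4 + 4*u^3 + u^2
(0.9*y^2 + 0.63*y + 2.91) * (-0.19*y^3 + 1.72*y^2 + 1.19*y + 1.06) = -0.171*y^5 + 1.4283*y^4 + 1.6017*y^3 + 6.7089*y^2 + 4.1307*y + 3.0846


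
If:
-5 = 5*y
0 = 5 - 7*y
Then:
No Solution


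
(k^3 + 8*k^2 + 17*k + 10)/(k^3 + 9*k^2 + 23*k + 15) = (k + 2)/(k + 3)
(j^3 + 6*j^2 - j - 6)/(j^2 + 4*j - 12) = (j^2 - 1)/(j - 2)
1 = 1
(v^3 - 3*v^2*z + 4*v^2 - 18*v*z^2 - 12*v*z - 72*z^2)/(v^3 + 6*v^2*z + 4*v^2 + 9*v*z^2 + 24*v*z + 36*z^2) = (v - 6*z)/(v + 3*z)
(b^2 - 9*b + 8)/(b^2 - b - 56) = (b - 1)/(b + 7)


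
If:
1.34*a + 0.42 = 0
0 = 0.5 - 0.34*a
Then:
No Solution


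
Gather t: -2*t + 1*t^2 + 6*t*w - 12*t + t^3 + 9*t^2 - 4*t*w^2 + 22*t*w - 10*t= t^3 + 10*t^2 + t*(-4*w^2 + 28*w - 24)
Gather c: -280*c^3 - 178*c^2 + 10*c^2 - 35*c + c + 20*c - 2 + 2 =-280*c^3 - 168*c^2 - 14*c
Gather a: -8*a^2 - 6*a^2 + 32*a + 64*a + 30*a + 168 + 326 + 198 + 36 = -14*a^2 + 126*a + 728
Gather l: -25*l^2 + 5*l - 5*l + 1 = 1 - 25*l^2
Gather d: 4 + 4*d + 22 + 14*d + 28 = 18*d + 54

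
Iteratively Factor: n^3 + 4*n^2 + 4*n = (n + 2)*(n^2 + 2*n) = (n + 2)^2*(n)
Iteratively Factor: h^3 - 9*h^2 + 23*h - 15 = (h - 1)*(h^2 - 8*h + 15) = (h - 5)*(h - 1)*(h - 3)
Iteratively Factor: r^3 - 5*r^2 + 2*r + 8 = (r - 2)*(r^2 - 3*r - 4) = (r - 4)*(r - 2)*(r + 1)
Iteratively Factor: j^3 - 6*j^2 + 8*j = (j - 4)*(j^2 - 2*j) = j*(j - 4)*(j - 2)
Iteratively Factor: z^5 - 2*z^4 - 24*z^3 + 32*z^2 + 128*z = (z + 4)*(z^4 - 6*z^3 + 32*z) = (z - 4)*(z + 4)*(z^3 - 2*z^2 - 8*z) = z*(z - 4)*(z + 4)*(z^2 - 2*z - 8) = z*(z - 4)*(z + 2)*(z + 4)*(z - 4)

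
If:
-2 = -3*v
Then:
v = 2/3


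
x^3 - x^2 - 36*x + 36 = (x - 6)*(x - 1)*(x + 6)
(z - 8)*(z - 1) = z^2 - 9*z + 8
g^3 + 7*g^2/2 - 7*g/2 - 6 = (g - 3/2)*(g + 1)*(g + 4)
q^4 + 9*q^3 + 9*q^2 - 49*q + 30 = (q - 1)^2*(q + 5)*(q + 6)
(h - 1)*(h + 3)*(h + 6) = h^3 + 8*h^2 + 9*h - 18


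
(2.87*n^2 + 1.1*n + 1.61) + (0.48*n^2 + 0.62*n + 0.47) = 3.35*n^2 + 1.72*n + 2.08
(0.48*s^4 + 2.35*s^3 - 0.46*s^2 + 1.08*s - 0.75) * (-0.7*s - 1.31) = -0.336*s^5 - 2.2738*s^4 - 2.7565*s^3 - 0.1534*s^2 - 0.8898*s + 0.9825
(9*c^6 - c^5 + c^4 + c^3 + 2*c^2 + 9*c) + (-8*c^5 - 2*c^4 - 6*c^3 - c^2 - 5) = 9*c^6 - 9*c^5 - c^4 - 5*c^3 + c^2 + 9*c - 5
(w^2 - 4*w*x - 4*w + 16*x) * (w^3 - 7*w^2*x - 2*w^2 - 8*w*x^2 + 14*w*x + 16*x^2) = w^5 - 11*w^4*x - 6*w^4 + 20*w^3*x^2 + 66*w^3*x + 8*w^3 + 32*w^2*x^3 - 120*w^2*x^2 - 88*w^2*x - 192*w*x^3 + 160*w*x^2 + 256*x^3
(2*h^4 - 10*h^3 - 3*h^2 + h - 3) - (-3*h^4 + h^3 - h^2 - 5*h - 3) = 5*h^4 - 11*h^3 - 2*h^2 + 6*h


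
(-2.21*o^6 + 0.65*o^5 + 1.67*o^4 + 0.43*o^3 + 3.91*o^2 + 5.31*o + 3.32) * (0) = 0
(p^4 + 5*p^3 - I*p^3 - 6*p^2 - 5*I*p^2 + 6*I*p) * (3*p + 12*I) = 3*p^5 + 15*p^4 + 9*I*p^4 - 6*p^3 + 45*I*p^3 + 60*p^2 - 54*I*p^2 - 72*p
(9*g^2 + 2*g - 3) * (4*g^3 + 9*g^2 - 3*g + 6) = 36*g^5 + 89*g^4 - 21*g^3 + 21*g^2 + 21*g - 18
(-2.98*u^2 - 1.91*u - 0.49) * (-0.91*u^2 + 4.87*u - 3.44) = 2.7118*u^4 - 12.7745*u^3 + 1.3954*u^2 + 4.1841*u + 1.6856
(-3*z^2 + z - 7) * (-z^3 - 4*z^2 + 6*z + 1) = 3*z^5 + 11*z^4 - 15*z^3 + 31*z^2 - 41*z - 7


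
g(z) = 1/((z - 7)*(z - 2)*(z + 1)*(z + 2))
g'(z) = -1/((z - 7)*(z - 2)*(z + 1)*(z + 2)^2) - 1/((z - 7)*(z - 2)*(z + 1)^2*(z + 2)) - 1/((z - 7)*(z - 2)^2*(z + 1)*(z + 2)) - 1/((z - 7)^2*(z - 2)*(z + 1)*(z + 2)) = 2*(-2*z^3 + 9*z^2 + 11*z - 12)/(z^8 - 12*z^7 + 14*z^6 + 180*z^5 - 111*z^4 - 864*z^3 - 40*z^2 + 1344*z + 784)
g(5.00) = -0.00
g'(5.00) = 0.00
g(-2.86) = 0.01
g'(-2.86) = 0.03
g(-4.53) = 0.00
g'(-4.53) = 0.00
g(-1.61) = -0.14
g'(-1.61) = 0.07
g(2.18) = -0.09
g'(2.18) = 0.51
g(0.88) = 0.03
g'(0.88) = 0.00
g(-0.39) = 0.06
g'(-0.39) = -0.10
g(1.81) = 0.09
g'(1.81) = 0.46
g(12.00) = 0.00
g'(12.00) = 0.00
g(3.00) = -0.01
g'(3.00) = 0.02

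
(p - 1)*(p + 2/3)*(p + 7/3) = p^3 + 2*p^2 - 13*p/9 - 14/9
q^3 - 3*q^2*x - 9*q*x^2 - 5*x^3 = (q - 5*x)*(q + x)^2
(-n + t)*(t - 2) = -n*t + 2*n + t^2 - 2*t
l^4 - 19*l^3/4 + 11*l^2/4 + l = l*(l - 4)*(l - 1)*(l + 1/4)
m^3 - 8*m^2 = m^2*(m - 8)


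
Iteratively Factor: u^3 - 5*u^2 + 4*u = (u - 4)*(u^2 - u) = (u - 4)*(u - 1)*(u)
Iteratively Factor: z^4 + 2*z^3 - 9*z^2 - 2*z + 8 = (z + 4)*(z^3 - 2*z^2 - z + 2) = (z - 1)*(z + 4)*(z^2 - z - 2) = (z - 1)*(z + 1)*(z + 4)*(z - 2)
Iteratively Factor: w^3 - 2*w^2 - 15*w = (w - 5)*(w^2 + 3*w) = (w - 5)*(w + 3)*(w)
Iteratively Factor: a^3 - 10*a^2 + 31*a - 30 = (a - 5)*(a^2 - 5*a + 6) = (a - 5)*(a - 3)*(a - 2)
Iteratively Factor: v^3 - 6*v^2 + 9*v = (v - 3)*(v^2 - 3*v) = v*(v - 3)*(v - 3)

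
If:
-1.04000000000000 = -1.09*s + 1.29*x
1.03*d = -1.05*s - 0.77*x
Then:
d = -1.95403936937739*x - 0.972655206199341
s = 1.18348623853211*x + 0.954128440366973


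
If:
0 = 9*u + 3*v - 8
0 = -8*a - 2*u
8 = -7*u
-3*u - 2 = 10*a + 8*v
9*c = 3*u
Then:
No Solution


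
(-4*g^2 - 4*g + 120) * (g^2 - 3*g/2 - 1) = -4*g^4 + 2*g^3 + 130*g^2 - 176*g - 120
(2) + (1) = 3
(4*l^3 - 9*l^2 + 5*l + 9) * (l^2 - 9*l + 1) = 4*l^5 - 45*l^4 + 90*l^3 - 45*l^2 - 76*l + 9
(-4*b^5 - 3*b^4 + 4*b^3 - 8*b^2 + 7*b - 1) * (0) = 0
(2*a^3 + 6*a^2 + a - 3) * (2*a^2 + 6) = 4*a^5 + 12*a^4 + 14*a^3 + 30*a^2 + 6*a - 18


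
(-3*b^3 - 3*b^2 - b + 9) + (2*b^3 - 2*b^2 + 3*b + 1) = -b^3 - 5*b^2 + 2*b + 10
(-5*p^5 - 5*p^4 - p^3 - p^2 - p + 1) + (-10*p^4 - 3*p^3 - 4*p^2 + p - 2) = -5*p^5 - 15*p^4 - 4*p^3 - 5*p^2 - 1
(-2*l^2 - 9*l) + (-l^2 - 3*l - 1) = -3*l^2 - 12*l - 1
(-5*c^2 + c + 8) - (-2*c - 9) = -5*c^2 + 3*c + 17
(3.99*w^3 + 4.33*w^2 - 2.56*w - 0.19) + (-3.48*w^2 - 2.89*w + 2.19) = 3.99*w^3 + 0.85*w^2 - 5.45*w + 2.0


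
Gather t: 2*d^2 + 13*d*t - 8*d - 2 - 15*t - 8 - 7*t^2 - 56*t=2*d^2 - 8*d - 7*t^2 + t*(13*d - 71) - 10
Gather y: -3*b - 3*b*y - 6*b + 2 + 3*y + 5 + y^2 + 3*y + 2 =-9*b + y^2 + y*(6 - 3*b) + 9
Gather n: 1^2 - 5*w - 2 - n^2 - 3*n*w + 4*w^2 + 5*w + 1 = -n^2 - 3*n*w + 4*w^2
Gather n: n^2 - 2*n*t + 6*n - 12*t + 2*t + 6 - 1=n^2 + n*(6 - 2*t) - 10*t + 5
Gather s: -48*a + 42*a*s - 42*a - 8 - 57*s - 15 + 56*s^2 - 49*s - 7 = -90*a + 56*s^2 + s*(42*a - 106) - 30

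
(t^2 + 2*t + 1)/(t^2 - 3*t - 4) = (t + 1)/(t - 4)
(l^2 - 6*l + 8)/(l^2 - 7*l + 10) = (l - 4)/(l - 5)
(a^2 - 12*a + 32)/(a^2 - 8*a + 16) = (a - 8)/(a - 4)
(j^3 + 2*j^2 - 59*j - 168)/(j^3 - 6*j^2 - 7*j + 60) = (j^2 - j - 56)/(j^2 - 9*j + 20)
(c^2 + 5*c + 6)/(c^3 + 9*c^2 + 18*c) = (c + 2)/(c*(c + 6))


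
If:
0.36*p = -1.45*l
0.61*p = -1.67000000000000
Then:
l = 0.68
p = -2.74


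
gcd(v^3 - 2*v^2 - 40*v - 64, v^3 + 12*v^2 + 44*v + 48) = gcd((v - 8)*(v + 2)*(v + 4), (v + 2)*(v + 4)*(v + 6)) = v^2 + 6*v + 8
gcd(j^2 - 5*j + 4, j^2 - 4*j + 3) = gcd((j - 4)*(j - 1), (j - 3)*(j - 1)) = j - 1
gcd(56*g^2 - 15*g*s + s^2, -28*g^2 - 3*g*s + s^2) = -7*g + s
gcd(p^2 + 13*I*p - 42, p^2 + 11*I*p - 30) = p + 6*I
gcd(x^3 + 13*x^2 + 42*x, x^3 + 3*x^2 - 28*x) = x^2 + 7*x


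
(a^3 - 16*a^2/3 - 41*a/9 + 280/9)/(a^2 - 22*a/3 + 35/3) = (9*a^2 - 3*a - 56)/(3*(3*a - 7))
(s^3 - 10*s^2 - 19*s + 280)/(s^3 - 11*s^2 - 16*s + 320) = (s - 7)/(s - 8)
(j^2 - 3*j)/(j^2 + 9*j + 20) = j*(j - 3)/(j^2 + 9*j + 20)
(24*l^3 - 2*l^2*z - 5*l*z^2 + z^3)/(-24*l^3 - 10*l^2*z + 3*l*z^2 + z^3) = (-4*l + z)/(4*l + z)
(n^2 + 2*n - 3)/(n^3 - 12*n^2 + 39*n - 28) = (n + 3)/(n^2 - 11*n + 28)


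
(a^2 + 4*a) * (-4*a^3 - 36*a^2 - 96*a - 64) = -4*a^5 - 52*a^4 - 240*a^3 - 448*a^2 - 256*a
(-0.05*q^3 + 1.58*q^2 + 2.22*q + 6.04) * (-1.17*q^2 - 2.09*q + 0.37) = 0.0585*q^5 - 1.7441*q^4 - 5.9181*q^3 - 11.122*q^2 - 11.8022*q + 2.2348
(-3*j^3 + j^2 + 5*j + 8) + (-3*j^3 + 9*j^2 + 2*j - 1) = -6*j^3 + 10*j^2 + 7*j + 7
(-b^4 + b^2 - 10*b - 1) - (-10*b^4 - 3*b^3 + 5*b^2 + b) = 9*b^4 + 3*b^3 - 4*b^2 - 11*b - 1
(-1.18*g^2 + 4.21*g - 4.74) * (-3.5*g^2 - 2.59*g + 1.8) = 4.13*g^4 - 11.6788*g^3 + 3.5621*g^2 + 19.8546*g - 8.532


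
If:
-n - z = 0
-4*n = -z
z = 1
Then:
No Solution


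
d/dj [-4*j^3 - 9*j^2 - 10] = 6*j*(-2*j - 3)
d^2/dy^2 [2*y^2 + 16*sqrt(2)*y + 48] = 4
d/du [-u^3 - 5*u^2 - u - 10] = -3*u^2 - 10*u - 1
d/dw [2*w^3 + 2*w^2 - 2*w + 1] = 6*w^2 + 4*w - 2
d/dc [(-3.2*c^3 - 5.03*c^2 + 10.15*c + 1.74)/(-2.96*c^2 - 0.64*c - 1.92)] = (9.472*c^4 + 4.096*c^3 + 51.6952*c^2 + 29.616*c - 18.3744)/(8.7616*c^4 + 3.7888*c^3 + 11.776*c^2 + 2.4576*c + 3.6864)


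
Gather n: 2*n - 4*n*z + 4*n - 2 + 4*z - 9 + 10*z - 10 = n*(6 - 4*z) + 14*z - 21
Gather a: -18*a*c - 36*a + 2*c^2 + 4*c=a*(-18*c - 36) + 2*c^2 + 4*c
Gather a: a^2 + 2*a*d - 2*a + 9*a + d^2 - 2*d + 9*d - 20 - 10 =a^2 + a*(2*d + 7) + d^2 + 7*d - 30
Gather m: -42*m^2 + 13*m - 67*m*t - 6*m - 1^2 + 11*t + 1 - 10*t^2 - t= -42*m^2 + m*(7 - 67*t) - 10*t^2 + 10*t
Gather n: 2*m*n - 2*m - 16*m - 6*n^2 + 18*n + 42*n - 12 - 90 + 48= -18*m - 6*n^2 + n*(2*m + 60) - 54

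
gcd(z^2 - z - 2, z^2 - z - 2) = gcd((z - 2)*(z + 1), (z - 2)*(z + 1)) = z^2 - z - 2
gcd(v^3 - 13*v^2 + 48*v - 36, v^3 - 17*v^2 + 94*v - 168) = v - 6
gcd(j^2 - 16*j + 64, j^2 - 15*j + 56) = j - 8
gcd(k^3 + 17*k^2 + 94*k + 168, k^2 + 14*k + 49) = k + 7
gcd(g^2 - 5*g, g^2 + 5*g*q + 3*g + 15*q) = 1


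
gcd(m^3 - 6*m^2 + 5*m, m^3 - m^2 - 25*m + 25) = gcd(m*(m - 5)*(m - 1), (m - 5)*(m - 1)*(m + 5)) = m^2 - 6*m + 5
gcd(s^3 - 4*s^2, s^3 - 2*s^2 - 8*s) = s^2 - 4*s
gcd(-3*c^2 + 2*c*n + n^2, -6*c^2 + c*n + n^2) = 3*c + n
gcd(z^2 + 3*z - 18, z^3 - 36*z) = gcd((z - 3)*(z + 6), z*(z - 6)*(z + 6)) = z + 6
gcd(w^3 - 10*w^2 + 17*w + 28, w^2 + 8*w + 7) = w + 1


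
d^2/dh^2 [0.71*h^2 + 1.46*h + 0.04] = 1.42000000000000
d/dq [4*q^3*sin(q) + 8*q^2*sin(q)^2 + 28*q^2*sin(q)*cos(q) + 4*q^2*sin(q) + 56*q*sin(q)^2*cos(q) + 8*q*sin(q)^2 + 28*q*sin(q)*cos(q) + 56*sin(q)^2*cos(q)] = 4*q^3*cos(q) + 12*q^2*sin(q) + 8*q^2*sin(2*q) + 4*q^2*cos(q) + 28*q^2*cos(2*q) - 6*q*sin(q) + 36*q*sin(2*q) + 42*q*sin(3*q) + 20*q*cos(2*q) + 8*q + 14*sin(2*q) + 42*sin(3*q) - 4*cos(2*q) - 14*cos(3*q) + 14*sqrt(2)*cos(q + pi/4) + 4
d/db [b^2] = 2*b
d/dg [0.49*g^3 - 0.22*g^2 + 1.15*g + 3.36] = 1.47*g^2 - 0.44*g + 1.15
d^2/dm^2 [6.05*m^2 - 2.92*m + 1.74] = 12.1000000000000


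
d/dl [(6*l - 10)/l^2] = 2*(10 - 3*l)/l^3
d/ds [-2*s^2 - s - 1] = -4*s - 1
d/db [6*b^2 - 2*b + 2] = 12*b - 2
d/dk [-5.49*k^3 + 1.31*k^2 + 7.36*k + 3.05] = -16.47*k^2 + 2.62*k + 7.36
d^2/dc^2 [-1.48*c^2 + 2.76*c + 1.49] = -2.96000000000000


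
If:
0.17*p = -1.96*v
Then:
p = -11.5294117647059*v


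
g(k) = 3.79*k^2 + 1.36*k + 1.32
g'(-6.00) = -44.12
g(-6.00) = 129.60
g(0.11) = 1.52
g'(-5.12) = -37.45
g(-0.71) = 2.26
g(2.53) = 29.02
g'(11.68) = 89.89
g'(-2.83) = -20.09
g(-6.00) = 129.60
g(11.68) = 534.25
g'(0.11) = 2.19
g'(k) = 7.58*k + 1.36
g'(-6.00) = -44.12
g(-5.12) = 93.71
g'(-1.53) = -10.24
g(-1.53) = 8.11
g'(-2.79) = -19.79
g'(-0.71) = -4.02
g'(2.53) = 20.54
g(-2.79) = 27.03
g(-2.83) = 27.82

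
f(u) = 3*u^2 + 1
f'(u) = 6*u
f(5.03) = 76.90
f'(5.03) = 30.18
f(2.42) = 18.57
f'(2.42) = 14.52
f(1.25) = 5.69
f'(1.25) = 7.50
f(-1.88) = 11.60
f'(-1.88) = -11.28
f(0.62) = 2.15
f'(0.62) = 3.72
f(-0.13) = 1.05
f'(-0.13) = -0.78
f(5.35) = 86.87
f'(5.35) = 32.10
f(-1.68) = 9.47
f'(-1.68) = -10.08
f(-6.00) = 109.00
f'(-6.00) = -36.00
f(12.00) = 433.00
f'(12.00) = 72.00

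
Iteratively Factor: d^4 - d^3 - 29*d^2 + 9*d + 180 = (d + 3)*(d^3 - 4*d^2 - 17*d + 60) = (d - 5)*(d + 3)*(d^2 + d - 12) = (d - 5)*(d + 3)*(d + 4)*(d - 3)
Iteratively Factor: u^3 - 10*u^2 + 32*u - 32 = (u - 2)*(u^2 - 8*u + 16) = (u - 4)*(u - 2)*(u - 4)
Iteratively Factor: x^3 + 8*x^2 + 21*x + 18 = (x + 2)*(x^2 + 6*x + 9) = (x + 2)*(x + 3)*(x + 3)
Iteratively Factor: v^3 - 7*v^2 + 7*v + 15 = (v - 3)*(v^2 - 4*v - 5) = (v - 5)*(v - 3)*(v + 1)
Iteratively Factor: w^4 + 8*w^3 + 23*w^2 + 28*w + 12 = (w + 2)*(w^3 + 6*w^2 + 11*w + 6) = (w + 2)^2*(w^2 + 4*w + 3) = (w + 2)^2*(w + 3)*(w + 1)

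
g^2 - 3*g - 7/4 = (g - 7/2)*(g + 1/2)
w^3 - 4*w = w*(w - 2)*(w + 2)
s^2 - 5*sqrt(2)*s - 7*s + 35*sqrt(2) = (s - 7)*(s - 5*sqrt(2))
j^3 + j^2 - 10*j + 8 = (j - 2)*(j - 1)*(j + 4)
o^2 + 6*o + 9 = (o + 3)^2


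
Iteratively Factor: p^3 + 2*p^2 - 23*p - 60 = (p - 5)*(p^2 + 7*p + 12) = (p - 5)*(p + 3)*(p + 4)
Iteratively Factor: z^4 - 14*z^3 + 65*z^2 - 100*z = (z - 4)*(z^3 - 10*z^2 + 25*z) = z*(z - 4)*(z^2 - 10*z + 25) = z*(z - 5)*(z - 4)*(z - 5)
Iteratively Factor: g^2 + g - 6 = (g - 2)*(g + 3)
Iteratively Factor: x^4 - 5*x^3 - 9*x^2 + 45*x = (x - 5)*(x^3 - 9*x) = (x - 5)*(x - 3)*(x^2 + 3*x) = x*(x - 5)*(x - 3)*(x + 3)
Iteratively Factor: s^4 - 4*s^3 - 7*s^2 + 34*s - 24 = (s - 4)*(s^3 - 7*s + 6) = (s - 4)*(s + 3)*(s^2 - 3*s + 2) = (s - 4)*(s - 2)*(s + 3)*(s - 1)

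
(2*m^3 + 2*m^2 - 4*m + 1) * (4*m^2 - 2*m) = 8*m^5 + 4*m^4 - 20*m^3 + 12*m^2 - 2*m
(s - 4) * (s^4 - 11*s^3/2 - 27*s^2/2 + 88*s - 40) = s^5 - 19*s^4/2 + 17*s^3/2 + 142*s^2 - 392*s + 160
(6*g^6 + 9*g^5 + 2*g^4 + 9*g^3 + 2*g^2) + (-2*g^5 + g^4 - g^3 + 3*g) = 6*g^6 + 7*g^5 + 3*g^4 + 8*g^3 + 2*g^2 + 3*g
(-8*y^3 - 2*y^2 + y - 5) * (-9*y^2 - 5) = 72*y^5 + 18*y^4 + 31*y^3 + 55*y^2 - 5*y + 25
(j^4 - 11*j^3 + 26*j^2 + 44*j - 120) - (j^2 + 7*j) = j^4 - 11*j^3 + 25*j^2 + 37*j - 120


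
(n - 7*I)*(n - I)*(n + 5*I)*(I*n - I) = I*n^4 + 3*n^3 - I*n^3 - 3*n^2 + 33*I*n^2 + 35*n - 33*I*n - 35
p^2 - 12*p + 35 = (p - 7)*(p - 5)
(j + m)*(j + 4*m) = j^2 + 5*j*m + 4*m^2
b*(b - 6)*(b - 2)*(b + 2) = b^4 - 6*b^3 - 4*b^2 + 24*b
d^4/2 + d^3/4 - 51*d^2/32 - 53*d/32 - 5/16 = (d/2 + 1/2)*(d - 2)*(d + 1/4)*(d + 5/4)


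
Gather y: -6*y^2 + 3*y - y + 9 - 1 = -6*y^2 + 2*y + 8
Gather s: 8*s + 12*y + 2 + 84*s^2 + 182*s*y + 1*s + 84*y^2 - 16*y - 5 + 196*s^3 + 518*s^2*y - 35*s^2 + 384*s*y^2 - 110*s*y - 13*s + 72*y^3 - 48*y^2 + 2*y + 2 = 196*s^3 + s^2*(518*y + 49) + s*(384*y^2 + 72*y - 4) + 72*y^3 + 36*y^2 - 2*y - 1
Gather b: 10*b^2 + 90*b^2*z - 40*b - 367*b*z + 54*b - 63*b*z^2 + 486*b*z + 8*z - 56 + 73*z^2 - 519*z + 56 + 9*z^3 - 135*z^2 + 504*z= b^2*(90*z + 10) + b*(-63*z^2 + 119*z + 14) + 9*z^3 - 62*z^2 - 7*z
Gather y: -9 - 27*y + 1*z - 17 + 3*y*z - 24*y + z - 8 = y*(3*z - 51) + 2*z - 34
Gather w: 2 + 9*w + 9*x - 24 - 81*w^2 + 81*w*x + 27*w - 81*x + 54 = -81*w^2 + w*(81*x + 36) - 72*x + 32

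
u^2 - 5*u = u*(u - 5)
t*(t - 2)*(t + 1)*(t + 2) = t^4 + t^3 - 4*t^2 - 4*t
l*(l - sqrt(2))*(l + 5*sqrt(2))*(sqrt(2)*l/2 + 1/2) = sqrt(2)*l^4/2 + 9*l^3/2 - 3*sqrt(2)*l^2 - 5*l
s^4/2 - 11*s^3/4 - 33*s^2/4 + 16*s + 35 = (s/2 + 1)*(s - 7)*(s - 5/2)*(s + 2)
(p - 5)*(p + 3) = p^2 - 2*p - 15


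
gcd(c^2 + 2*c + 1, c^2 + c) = c + 1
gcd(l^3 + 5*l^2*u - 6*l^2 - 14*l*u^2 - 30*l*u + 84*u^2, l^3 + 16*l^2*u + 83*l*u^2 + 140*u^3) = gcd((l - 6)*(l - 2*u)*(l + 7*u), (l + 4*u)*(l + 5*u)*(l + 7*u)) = l + 7*u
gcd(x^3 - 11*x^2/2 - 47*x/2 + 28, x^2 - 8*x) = x - 8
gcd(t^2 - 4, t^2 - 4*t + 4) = t - 2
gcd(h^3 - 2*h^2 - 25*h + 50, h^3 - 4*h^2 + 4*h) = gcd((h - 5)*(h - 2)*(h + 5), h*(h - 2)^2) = h - 2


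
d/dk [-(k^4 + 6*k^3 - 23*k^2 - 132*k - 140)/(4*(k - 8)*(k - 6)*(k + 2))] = (-k^4 + 28*k^3 - 119*k^2 - 524*k + 2468)/(4*(k^4 - 28*k^3 + 292*k^2 - 1344*k + 2304))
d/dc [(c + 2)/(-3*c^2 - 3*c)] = (c^2 + 4*c + 2)/(3*c^2*(c^2 + 2*c + 1))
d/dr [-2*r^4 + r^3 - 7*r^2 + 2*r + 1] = -8*r^3 + 3*r^2 - 14*r + 2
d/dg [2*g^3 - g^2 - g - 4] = 6*g^2 - 2*g - 1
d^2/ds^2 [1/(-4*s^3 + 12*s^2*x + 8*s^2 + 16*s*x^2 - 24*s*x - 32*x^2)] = ((3*s - 3*x - 2)*(s^3 - 3*s^2*x - 2*s^2 - 4*s*x^2 + 6*s*x + 8*x^2) - (-3*s^2 + 6*s*x + 4*s + 4*x^2 - 6*x)^2)/(2*(s^3 - 3*s^2*x - 2*s^2 - 4*s*x^2 + 6*s*x + 8*x^2)^3)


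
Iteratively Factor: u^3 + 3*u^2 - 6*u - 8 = (u + 4)*(u^2 - u - 2) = (u + 1)*(u + 4)*(u - 2)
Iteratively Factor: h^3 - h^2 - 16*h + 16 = (h - 1)*(h^2 - 16) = (h - 1)*(h + 4)*(h - 4)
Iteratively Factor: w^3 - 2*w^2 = (w - 2)*(w^2) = w*(w - 2)*(w)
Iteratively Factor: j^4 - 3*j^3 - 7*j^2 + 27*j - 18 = (j + 3)*(j^3 - 6*j^2 + 11*j - 6) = (j - 3)*(j + 3)*(j^2 - 3*j + 2) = (j - 3)*(j - 1)*(j + 3)*(j - 2)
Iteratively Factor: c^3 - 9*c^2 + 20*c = (c - 4)*(c^2 - 5*c) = (c - 5)*(c - 4)*(c)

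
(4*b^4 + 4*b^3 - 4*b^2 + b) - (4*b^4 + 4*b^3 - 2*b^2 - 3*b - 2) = -2*b^2 + 4*b + 2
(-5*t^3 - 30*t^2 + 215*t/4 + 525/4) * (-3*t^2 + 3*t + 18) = 15*t^5 + 75*t^4 - 1365*t^3/4 - 1545*t^2/2 + 5445*t/4 + 4725/2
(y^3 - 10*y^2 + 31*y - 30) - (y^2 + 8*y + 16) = y^3 - 11*y^2 + 23*y - 46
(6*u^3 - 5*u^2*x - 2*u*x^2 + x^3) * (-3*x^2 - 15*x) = -18*u^3*x^2 - 90*u^3*x + 15*u^2*x^3 + 75*u^2*x^2 + 6*u*x^4 + 30*u*x^3 - 3*x^5 - 15*x^4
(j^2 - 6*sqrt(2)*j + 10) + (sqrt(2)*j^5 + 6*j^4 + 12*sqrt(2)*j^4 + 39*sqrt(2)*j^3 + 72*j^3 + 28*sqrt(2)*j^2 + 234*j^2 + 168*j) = sqrt(2)*j^5 + 6*j^4 + 12*sqrt(2)*j^4 + 39*sqrt(2)*j^3 + 72*j^3 + 28*sqrt(2)*j^2 + 235*j^2 - 6*sqrt(2)*j + 168*j + 10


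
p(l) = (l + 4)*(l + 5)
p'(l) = 2*l + 9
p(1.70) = 38.19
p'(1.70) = 12.40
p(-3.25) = 1.31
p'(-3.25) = 2.50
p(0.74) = 27.21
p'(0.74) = 10.48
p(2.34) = 46.54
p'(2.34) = 13.68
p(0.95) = 29.45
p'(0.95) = 10.90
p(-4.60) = -0.24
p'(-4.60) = -0.20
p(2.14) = 43.84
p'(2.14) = 13.28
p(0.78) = 27.63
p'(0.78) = 10.56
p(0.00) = 20.00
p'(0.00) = 9.00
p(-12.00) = 56.00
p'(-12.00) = -15.00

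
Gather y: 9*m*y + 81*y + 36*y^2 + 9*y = 36*y^2 + y*(9*m + 90)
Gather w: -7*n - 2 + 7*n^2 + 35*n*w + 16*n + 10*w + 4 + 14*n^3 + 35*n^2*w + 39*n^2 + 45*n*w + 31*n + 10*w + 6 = 14*n^3 + 46*n^2 + 40*n + w*(35*n^2 + 80*n + 20) + 8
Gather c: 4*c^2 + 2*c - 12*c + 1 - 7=4*c^2 - 10*c - 6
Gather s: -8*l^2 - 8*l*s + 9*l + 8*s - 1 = -8*l^2 + 9*l + s*(8 - 8*l) - 1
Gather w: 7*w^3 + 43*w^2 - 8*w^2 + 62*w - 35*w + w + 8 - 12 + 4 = 7*w^3 + 35*w^2 + 28*w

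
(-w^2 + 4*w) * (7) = -7*w^2 + 28*w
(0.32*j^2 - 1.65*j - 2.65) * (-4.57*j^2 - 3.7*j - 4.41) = -1.4624*j^4 + 6.3565*j^3 + 16.8043*j^2 + 17.0815*j + 11.6865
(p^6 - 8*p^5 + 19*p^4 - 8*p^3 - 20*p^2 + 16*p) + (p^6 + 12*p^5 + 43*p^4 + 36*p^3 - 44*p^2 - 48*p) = 2*p^6 + 4*p^5 + 62*p^4 + 28*p^3 - 64*p^2 - 32*p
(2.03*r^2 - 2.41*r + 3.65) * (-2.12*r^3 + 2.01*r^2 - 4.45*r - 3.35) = -4.3036*r^5 + 9.1895*r^4 - 21.6156*r^3 + 11.2605*r^2 - 8.169*r - 12.2275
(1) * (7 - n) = 7 - n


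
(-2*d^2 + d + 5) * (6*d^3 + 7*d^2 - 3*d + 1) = -12*d^5 - 8*d^4 + 43*d^3 + 30*d^2 - 14*d + 5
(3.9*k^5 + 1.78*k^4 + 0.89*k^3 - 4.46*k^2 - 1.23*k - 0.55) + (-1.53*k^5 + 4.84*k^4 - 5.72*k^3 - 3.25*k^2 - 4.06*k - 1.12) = 2.37*k^5 + 6.62*k^4 - 4.83*k^3 - 7.71*k^2 - 5.29*k - 1.67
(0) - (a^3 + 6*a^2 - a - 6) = -a^3 - 6*a^2 + a + 6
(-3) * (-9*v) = 27*v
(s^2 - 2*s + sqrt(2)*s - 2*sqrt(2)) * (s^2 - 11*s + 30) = s^4 - 13*s^3 + sqrt(2)*s^3 - 13*sqrt(2)*s^2 + 52*s^2 - 60*s + 52*sqrt(2)*s - 60*sqrt(2)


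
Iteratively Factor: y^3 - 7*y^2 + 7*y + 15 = (y - 3)*(y^2 - 4*y - 5) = (y - 5)*(y - 3)*(y + 1)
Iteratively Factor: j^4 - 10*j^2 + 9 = (j - 1)*(j^3 + j^2 - 9*j - 9) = (j - 1)*(j + 1)*(j^2 - 9) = (j - 1)*(j + 1)*(j + 3)*(j - 3)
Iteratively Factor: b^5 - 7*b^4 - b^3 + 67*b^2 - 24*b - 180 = (b - 3)*(b^4 - 4*b^3 - 13*b^2 + 28*b + 60) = (b - 3)^2*(b^3 - b^2 - 16*b - 20) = (b - 3)^2*(b + 2)*(b^2 - 3*b - 10) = (b - 5)*(b - 3)^2*(b + 2)*(b + 2)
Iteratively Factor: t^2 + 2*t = (t + 2)*(t)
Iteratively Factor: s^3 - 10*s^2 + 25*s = (s - 5)*(s^2 - 5*s) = s*(s - 5)*(s - 5)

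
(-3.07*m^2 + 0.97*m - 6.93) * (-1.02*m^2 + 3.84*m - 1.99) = 3.1314*m^4 - 12.7782*m^3 + 16.9027*m^2 - 28.5415*m + 13.7907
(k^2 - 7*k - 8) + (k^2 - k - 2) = 2*k^2 - 8*k - 10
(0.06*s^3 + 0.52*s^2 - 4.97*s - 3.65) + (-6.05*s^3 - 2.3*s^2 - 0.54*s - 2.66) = -5.99*s^3 - 1.78*s^2 - 5.51*s - 6.31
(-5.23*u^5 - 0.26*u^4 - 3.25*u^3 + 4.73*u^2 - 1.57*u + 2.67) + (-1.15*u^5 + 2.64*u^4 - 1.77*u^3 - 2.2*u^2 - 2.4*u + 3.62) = -6.38*u^5 + 2.38*u^4 - 5.02*u^3 + 2.53*u^2 - 3.97*u + 6.29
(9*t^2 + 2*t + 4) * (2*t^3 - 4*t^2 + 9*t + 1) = 18*t^5 - 32*t^4 + 81*t^3 + 11*t^2 + 38*t + 4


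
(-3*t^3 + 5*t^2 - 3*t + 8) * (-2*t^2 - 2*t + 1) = 6*t^5 - 4*t^4 - 7*t^3 - 5*t^2 - 19*t + 8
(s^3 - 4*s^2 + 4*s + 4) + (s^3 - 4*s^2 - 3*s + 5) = 2*s^3 - 8*s^2 + s + 9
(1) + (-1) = 0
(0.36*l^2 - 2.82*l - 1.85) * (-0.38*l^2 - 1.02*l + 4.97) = -0.1368*l^4 + 0.7044*l^3 + 5.3686*l^2 - 12.1284*l - 9.1945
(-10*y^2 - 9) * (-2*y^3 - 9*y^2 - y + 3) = 20*y^5 + 90*y^4 + 28*y^3 + 51*y^2 + 9*y - 27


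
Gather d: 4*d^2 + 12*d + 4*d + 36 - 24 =4*d^2 + 16*d + 12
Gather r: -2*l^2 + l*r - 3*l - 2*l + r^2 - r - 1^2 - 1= -2*l^2 - 5*l + r^2 + r*(l - 1) - 2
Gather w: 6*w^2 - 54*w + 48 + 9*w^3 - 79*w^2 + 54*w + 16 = 9*w^3 - 73*w^2 + 64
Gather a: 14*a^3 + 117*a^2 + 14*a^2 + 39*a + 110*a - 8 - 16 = 14*a^3 + 131*a^2 + 149*a - 24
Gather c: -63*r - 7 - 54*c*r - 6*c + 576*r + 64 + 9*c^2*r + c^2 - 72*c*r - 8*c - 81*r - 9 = c^2*(9*r + 1) + c*(-126*r - 14) + 432*r + 48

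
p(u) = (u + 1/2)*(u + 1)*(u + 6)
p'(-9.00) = 117.50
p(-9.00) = -204.00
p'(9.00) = 387.50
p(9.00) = 1425.00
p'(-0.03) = 9.05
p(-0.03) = 2.72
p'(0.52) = 18.11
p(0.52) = 10.11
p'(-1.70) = -7.33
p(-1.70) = 3.61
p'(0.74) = 22.24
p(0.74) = 14.54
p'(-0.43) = 3.60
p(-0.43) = 0.22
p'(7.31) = 279.46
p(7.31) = 863.83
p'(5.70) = 192.47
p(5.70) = 486.02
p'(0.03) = 9.95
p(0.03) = 3.29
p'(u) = (u + 1/2)*(u + 1) + (u + 1/2)*(u + 6) + (u + 1)*(u + 6) = 3*u^2 + 15*u + 19/2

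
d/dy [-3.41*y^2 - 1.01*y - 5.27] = -6.82*y - 1.01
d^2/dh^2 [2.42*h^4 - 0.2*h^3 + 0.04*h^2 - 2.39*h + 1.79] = 29.04*h^2 - 1.2*h + 0.08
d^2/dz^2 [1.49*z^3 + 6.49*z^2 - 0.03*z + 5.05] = 8.94*z + 12.98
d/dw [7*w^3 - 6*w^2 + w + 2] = 21*w^2 - 12*w + 1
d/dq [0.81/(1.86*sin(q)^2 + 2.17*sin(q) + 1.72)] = -(3.0132*sin(q) + 1.7577)*cos(q)/(1.86*sin(q)^2 + 2.17*sin(q) + 1.72)^2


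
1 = 1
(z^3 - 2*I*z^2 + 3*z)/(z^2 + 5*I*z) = (z^2 - 2*I*z + 3)/(z + 5*I)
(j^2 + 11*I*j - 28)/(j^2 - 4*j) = (j^2 + 11*I*j - 28)/(j*(j - 4))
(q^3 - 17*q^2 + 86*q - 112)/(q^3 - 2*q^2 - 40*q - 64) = (q^2 - 9*q + 14)/(q^2 + 6*q + 8)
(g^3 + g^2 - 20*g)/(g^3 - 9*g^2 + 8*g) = (g^2 + g - 20)/(g^2 - 9*g + 8)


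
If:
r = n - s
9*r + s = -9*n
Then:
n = 4*s/9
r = -5*s/9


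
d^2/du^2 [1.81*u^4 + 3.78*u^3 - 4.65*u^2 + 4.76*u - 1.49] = 21.72*u^2 + 22.68*u - 9.3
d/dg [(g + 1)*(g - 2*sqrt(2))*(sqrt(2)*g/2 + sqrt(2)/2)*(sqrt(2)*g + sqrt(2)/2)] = 4*g^3 - 6*sqrt(2)*g^2 + 15*g^2/2 - 10*sqrt(2)*g + 4*g - 4*sqrt(2) + 1/2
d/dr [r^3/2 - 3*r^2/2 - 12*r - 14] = 3*r^2/2 - 3*r - 12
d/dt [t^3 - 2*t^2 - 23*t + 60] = 3*t^2 - 4*t - 23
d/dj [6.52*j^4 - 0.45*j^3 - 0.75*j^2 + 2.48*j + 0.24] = 26.08*j^3 - 1.35*j^2 - 1.5*j + 2.48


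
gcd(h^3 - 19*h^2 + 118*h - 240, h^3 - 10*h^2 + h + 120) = h^2 - 13*h + 40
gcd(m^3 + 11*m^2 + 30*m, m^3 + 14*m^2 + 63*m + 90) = m^2 + 11*m + 30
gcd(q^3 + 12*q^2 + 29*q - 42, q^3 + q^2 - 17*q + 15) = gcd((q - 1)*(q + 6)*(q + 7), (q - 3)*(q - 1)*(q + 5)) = q - 1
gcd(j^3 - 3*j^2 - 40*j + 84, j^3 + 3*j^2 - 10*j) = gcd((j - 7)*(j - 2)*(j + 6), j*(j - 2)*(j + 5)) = j - 2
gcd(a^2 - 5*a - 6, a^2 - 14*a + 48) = a - 6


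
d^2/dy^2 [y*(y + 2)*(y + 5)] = 6*y + 14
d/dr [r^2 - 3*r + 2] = 2*r - 3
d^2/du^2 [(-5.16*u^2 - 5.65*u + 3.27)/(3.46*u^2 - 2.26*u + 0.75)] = (-5.6843418860808e-14*u^4 - 215.977352*u^3 + 315.223992*u^2 - 65.450052*u - 8.526096)/(41.421736*u^6 - 81.167448*u^5 + 79.952988*u^4 - 46.731376*u^3 + 17.33085*u^2 - 3.81375*u + 0.421875)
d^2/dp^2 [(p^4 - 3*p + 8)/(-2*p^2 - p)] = 2*(-4*p^6 - 6*p^5 - 3*p^4 + 12*p^3 - 96*p^2 - 48*p - 8)/(p^3*(8*p^3 + 12*p^2 + 6*p + 1))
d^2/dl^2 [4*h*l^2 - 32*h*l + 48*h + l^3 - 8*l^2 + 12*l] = 8*h + 6*l - 16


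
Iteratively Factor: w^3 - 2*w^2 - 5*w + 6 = (w - 3)*(w^2 + w - 2) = (w - 3)*(w - 1)*(w + 2)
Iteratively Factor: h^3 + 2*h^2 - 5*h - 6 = (h + 1)*(h^2 + h - 6) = (h - 2)*(h + 1)*(h + 3)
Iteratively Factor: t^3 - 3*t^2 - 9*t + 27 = (t + 3)*(t^2 - 6*t + 9) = (t - 3)*(t + 3)*(t - 3)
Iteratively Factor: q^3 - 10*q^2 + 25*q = (q - 5)*(q^2 - 5*q) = q*(q - 5)*(q - 5)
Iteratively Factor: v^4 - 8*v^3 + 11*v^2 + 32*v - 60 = (v - 5)*(v^3 - 3*v^2 - 4*v + 12) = (v - 5)*(v + 2)*(v^2 - 5*v + 6) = (v - 5)*(v - 2)*(v + 2)*(v - 3)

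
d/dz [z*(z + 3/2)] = 2*z + 3/2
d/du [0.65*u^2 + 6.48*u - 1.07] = 1.3*u + 6.48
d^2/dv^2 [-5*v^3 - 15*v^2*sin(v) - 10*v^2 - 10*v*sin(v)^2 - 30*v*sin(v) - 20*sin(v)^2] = 15*v^2*sin(v) + 30*v*sin(v) - 60*v*cos(v) - 20*v*cos(2*v) - 30*v - 30*sin(v) - 20*sin(2*v) - 60*cos(v) - 40*cos(2*v) - 20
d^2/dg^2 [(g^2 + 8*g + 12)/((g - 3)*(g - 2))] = 2*(13*g^3 + 18*g^2 - 324*g + 504)/(g^6 - 15*g^5 + 93*g^4 - 305*g^3 + 558*g^2 - 540*g + 216)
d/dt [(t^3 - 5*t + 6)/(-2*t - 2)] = (-2*t^3 - 3*t^2 + 11)/(2*(t^2 + 2*t + 1))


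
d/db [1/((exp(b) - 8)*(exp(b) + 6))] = 2*(1 - exp(b))*exp(b)/(exp(4*b) - 4*exp(3*b) - 92*exp(2*b) + 192*exp(b) + 2304)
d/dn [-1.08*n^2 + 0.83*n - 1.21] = 0.83 - 2.16*n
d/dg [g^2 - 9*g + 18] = 2*g - 9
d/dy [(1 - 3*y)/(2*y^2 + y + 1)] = (-6*y^2 - 3*y + (3*y - 1)*(4*y + 1) - 3)/(2*y^2 + y + 1)^2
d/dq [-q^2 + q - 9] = 1 - 2*q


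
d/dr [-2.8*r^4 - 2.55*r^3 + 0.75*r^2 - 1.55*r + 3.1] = -11.2*r^3 - 7.65*r^2 + 1.5*r - 1.55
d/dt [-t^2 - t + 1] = -2*t - 1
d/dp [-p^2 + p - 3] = 1 - 2*p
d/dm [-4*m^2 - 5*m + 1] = -8*m - 5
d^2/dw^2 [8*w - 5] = 0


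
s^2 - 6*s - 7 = (s - 7)*(s + 1)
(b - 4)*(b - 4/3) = b^2 - 16*b/3 + 16/3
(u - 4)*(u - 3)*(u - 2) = u^3 - 9*u^2 + 26*u - 24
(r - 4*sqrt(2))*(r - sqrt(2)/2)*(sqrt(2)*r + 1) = sqrt(2)*r^3 - 8*r^2 - sqrt(2)*r/2 + 4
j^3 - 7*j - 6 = (j - 3)*(j + 1)*(j + 2)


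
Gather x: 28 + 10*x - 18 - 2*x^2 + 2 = -2*x^2 + 10*x + 12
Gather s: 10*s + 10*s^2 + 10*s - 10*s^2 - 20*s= 0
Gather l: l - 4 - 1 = l - 5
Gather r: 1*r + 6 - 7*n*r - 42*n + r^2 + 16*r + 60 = -42*n + r^2 + r*(17 - 7*n) + 66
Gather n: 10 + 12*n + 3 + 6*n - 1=18*n + 12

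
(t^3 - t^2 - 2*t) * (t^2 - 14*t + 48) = t^5 - 15*t^4 + 60*t^3 - 20*t^2 - 96*t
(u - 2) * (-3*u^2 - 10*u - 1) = -3*u^3 - 4*u^2 + 19*u + 2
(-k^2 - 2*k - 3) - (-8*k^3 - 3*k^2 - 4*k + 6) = 8*k^3 + 2*k^2 + 2*k - 9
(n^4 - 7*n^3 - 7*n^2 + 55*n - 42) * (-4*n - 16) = -4*n^5 + 12*n^4 + 140*n^3 - 108*n^2 - 712*n + 672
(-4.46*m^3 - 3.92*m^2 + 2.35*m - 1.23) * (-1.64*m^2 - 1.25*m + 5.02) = 7.3144*m^5 + 12.0038*m^4 - 21.3432*m^3 - 20.5987*m^2 + 13.3345*m - 6.1746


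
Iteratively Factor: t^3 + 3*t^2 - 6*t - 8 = (t + 4)*(t^2 - t - 2) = (t - 2)*(t + 4)*(t + 1)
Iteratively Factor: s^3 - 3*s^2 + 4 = (s - 2)*(s^2 - s - 2) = (s - 2)*(s + 1)*(s - 2)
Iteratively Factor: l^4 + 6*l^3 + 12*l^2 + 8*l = (l + 2)*(l^3 + 4*l^2 + 4*l) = (l + 2)^2*(l^2 + 2*l) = l*(l + 2)^2*(l + 2)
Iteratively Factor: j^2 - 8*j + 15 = (j - 5)*(j - 3)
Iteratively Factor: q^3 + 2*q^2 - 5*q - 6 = (q + 3)*(q^2 - q - 2) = (q + 1)*(q + 3)*(q - 2)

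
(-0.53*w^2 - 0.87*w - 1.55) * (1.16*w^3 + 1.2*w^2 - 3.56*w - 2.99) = -0.6148*w^5 - 1.6452*w^4 - 0.9552*w^3 + 2.8219*w^2 + 8.1193*w + 4.6345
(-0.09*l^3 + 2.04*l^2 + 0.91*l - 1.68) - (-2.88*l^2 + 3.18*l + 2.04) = -0.09*l^3 + 4.92*l^2 - 2.27*l - 3.72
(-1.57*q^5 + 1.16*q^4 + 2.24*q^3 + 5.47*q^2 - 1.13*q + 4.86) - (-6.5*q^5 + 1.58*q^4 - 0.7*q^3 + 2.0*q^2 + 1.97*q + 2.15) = 4.93*q^5 - 0.42*q^4 + 2.94*q^3 + 3.47*q^2 - 3.1*q + 2.71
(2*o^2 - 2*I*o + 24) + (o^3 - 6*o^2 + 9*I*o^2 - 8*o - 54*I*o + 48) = o^3 - 4*o^2 + 9*I*o^2 - 8*o - 56*I*o + 72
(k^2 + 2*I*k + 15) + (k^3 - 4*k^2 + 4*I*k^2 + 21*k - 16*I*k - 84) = k^3 - 3*k^2 + 4*I*k^2 + 21*k - 14*I*k - 69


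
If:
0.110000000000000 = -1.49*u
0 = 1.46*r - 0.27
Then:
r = 0.18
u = -0.07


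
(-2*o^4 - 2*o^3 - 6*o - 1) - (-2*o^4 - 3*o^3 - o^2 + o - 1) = o^3 + o^2 - 7*o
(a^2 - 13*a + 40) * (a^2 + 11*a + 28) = a^4 - 2*a^3 - 75*a^2 + 76*a + 1120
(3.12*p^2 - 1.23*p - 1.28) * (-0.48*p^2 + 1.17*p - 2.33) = -1.4976*p^4 + 4.2408*p^3 - 8.0943*p^2 + 1.3683*p + 2.9824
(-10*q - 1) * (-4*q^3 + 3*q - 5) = 40*q^4 + 4*q^3 - 30*q^2 + 47*q + 5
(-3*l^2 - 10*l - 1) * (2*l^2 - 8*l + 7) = -6*l^4 + 4*l^3 + 57*l^2 - 62*l - 7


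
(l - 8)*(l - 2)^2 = l^3 - 12*l^2 + 36*l - 32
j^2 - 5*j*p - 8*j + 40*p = (j - 8)*(j - 5*p)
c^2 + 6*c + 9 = (c + 3)^2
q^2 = q^2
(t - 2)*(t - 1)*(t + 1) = t^3 - 2*t^2 - t + 2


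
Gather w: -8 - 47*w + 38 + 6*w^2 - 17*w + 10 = 6*w^2 - 64*w + 40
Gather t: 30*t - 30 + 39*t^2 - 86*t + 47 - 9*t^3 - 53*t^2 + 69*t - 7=-9*t^3 - 14*t^2 + 13*t + 10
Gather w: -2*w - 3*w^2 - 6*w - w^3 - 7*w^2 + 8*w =-w^3 - 10*w^2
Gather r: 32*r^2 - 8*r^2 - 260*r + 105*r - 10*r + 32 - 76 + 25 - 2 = 24*r^2 - 165*r - 21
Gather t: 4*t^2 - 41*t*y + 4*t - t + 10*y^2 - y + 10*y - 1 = 4*t^2 + t*(3 - 41*y) + 10*y^2 + 9*y - 1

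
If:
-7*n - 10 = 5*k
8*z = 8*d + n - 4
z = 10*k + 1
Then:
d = 113*z/112 + 75/112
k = z/10 - 1/10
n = -z/14 - 19/14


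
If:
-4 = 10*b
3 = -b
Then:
No Solution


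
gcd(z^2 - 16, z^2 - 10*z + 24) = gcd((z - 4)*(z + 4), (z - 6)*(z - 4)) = z - 4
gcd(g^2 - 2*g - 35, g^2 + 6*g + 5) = g + 5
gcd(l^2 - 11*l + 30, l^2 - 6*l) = l - 6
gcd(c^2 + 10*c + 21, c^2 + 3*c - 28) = c + 7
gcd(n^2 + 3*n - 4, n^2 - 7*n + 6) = n - 1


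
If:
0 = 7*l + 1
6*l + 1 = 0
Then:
No Solution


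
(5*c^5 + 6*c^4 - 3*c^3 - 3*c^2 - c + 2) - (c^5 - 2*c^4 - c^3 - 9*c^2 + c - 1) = 4*c^5 + 8*c^4 - 2*c^3 + 6*c^2 - 2*c + 3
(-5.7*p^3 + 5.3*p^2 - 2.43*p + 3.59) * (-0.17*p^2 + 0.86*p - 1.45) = 0.969*p^5 - 5.803*p^4 + 13.2361*p^3 - 10.3851*p^2 + 6.6109*p - 5.2055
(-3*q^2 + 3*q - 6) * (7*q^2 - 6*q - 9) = -21*q^4 + 39*q^3 - 33*q^2 + 9*q + 54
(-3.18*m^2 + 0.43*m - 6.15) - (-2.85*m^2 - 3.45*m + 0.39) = -0.33*m^2 + 3.88*m - 6.54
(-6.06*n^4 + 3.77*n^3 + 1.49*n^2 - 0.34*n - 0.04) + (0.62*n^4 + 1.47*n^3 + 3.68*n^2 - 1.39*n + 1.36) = -5.44*n^4 + 5.24*n^3 + 5.17*n^2 - 1.73*n + 1.32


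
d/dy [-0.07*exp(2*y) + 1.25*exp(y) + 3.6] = (1.25 - 0.14*exp(y))*exp(y)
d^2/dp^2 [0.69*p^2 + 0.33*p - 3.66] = 1.38000000000000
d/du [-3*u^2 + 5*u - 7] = 5 - 6*u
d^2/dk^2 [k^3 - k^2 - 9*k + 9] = 6*k - 2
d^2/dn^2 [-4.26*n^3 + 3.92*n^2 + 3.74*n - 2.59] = 7.84 - 25.56*n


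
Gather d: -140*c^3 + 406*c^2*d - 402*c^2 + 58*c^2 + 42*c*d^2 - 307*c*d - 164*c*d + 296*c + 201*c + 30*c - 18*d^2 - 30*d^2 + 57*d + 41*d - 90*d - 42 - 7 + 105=-140*c^3 - 344*c^2 + 527*c + d^2*(42*c - 48) + d*(406*c^2 - 471*c + 8) + 56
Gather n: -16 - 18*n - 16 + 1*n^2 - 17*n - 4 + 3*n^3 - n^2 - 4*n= 3*n^3 - 39*n - 36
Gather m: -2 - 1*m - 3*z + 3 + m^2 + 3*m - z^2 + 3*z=m^2 + 2*m - z^2 + 1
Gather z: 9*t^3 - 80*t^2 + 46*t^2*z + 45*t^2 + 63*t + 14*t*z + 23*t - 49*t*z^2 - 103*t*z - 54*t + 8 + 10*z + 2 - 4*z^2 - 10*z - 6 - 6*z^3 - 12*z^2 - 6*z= 9*t^3 - 35*t^2 + 32*t - 6*z^3 + z^2*(-49*t - 16) + z*(46*t^2 - 89*t - 6) + 4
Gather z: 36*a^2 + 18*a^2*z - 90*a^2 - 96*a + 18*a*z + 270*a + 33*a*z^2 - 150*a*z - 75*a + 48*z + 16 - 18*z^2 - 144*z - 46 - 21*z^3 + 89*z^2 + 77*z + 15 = -54*a^2 + 99*a - 21*z^3 + z^2*(33*a + 71) + z*(18*a^2 - 132*a - 19) - 15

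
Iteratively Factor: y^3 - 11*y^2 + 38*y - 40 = (y - 2)*(y^2 - 9*y + 20) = (y - 4)*(y - 2)*(y - 5)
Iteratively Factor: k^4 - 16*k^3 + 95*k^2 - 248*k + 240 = (k - 4)*(k^3 - 12*k^2 + 47*k - 60) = (k - 4)^2*(k^2 - 8*k + 15) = (k - 4)^2*(k - 3)*(k - 5)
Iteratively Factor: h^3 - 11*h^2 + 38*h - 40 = (h - 2)*(h^2 - 9*h + 20) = (h - 4)*(h - 2)*(h - 5)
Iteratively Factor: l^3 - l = (l + 1)*(l^2 - l) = l*(l + 1)*(l - 1)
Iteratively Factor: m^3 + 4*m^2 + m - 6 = (m + 2)*(m^2 + 2*m - 3) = (m - 1)*(m + 2)*(m + 3)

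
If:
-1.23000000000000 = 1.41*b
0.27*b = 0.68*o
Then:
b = -0.87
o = -0.35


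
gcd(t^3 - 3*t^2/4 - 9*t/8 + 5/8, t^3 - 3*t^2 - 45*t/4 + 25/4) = t - 1/2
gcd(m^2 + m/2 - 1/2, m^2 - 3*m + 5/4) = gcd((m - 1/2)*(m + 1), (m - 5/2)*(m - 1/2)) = m - 1/2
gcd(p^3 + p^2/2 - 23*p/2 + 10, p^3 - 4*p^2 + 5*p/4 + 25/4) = p - 5/2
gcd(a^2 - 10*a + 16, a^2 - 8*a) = a - 8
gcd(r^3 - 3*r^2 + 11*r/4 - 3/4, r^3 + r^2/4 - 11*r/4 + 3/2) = r - 1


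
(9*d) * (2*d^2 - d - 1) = 18*d^3 - 9*d^2 - 9*d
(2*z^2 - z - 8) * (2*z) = 4*z^3 - 2*z^2 - 16*z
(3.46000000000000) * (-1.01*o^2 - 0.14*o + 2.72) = -3.4946*o^2 - 0.4844*o + 9.4112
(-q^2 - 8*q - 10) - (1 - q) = -q^2 - 7*q - 11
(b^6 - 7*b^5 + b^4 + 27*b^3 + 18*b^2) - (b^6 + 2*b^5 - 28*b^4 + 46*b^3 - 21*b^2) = -9*b^5 + 29*b^4 - 19*b^3 + 39*b^2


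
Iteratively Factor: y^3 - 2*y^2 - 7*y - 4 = (y - 4)*(y^2 + 2*y + 1) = (y - 4)*(y + 1)*(y + 1)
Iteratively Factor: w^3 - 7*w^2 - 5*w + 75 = (w + 3)*(w^2 - 10*w + 25) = (w - 5)*(w + 3)*(w - 5)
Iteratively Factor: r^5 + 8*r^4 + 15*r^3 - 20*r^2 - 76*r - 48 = (r - 2)*(r^4 + 10*r^3 + 35*r^2 + 50*r + 24) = (r - 2)*(r + 3)*(r^3 + 7*r^2 + 14*r + 8) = (r - 2)*(r + 3)*(r + 4)*(r^2 + 3*r + 2) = (r - 2)*(r + 2)*(r + 3)*(r + 4)*(r + 1)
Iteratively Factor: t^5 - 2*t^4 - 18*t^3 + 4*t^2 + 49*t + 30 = (t - 5)*(t^4 + 3*t^3 - 3*t^2 - 11*t - 6) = (t - 5)*(t + 1)*(t^3 + 2*t^2 - 5*t - 6) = (t - 5)*(t + 1)*(t + 3)*(t^2 - t - 2) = (t - 5)*(t + 1)^2*(t + 3)*(t - 2)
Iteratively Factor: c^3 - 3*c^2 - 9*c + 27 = (c + 3)*(c^2 - 6*c + 9) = (c - 3)*(c + 3)*(c - 3)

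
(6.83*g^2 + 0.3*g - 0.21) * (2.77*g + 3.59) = 18.9191*g^3 + 25.3507*g^2 + 0.4953*g - 0.7539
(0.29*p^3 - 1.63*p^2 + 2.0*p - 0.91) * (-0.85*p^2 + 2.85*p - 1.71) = -0.2465*p^5 + 2.212*p^4 - 6.8414*p^3 + 9.2608*p^2 - 6.0135*p + 1.5561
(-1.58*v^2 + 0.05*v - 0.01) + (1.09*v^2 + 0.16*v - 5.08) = -0.49*v^2 + 0.21*v - 5.09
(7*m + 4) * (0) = 0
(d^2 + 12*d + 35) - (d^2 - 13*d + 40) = 25*d - 5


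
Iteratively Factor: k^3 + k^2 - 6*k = (k)*(k^2 + k - 6) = k*(k - 2)*(k + 3)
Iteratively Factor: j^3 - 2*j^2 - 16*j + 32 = (j - 2)*(j^2 - 16) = (j - 4)*(j - 2)*(j + 4)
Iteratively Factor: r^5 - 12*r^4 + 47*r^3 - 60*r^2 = (r)*(r^4 - 12*r^3 + 47*r^2 - 60*r) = r^2*(r^3 - 12*r^2 + 47*r - 60) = r^2*(r - 3)*(r^2 - 9*r + 20) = r^2*(r - 5)*(r - 3)*(r - 4)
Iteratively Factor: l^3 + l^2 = (l + 1)*(l^2) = l*(l + 1)*(l)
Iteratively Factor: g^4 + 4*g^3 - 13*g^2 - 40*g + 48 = (g - 1)*(g^3 + 5*g^2 - 8*g - 48) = (g - 1)*(g + 4)*(g^2 + g - 12) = (g - 3)*(g - 1)*(g + 4)*(g + 4)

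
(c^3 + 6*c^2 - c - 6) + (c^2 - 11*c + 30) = c^3 + 7*c^2 - 12*c + 24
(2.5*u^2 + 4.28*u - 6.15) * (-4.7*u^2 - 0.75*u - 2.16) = -11.75*u^4 - 21.991*u^3 + 20.295*u^2 - 4.6323*u + 13.284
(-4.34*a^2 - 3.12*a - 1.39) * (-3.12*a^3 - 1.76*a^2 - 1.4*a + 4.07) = 13.5408*a^5 + 17.3728*a^4 + 15.904*a^3 - 10.8494*a^2 - 10.7524*a - 5.6573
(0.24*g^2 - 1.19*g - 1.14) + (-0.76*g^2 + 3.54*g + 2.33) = -0.52*g^2 + 2.35*g + 1.19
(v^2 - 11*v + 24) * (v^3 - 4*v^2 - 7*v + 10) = v^5 - 15*v^4 + 61*v^3 - 9*v^2 - 278*v + 240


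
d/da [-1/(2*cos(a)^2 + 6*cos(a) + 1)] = -2*(2*cos(a) + 3)*sin(a)/(6*cos(a) + cos(2*a) + 2)^2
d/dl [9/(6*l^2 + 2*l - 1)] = 18*(-6*l - 1)/(6*l^2 + 2*l - 1)^2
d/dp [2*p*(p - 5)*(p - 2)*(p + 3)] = 8*p^3 - 24*p^2 - 44*p + 60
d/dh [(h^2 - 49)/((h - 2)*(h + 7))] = 5/(h^2 - 4*h + 4)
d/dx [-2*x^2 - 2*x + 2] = -4*x - 2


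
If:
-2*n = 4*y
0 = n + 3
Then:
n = -3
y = 3/2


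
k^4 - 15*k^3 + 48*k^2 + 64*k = k*(k - 8)^2*(k + 1)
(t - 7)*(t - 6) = t^2 - 13*t + 42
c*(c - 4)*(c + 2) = c^3 - 2*c^2 - 8*c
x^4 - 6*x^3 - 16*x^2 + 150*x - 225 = (x - 5)*(x - 3)^2*(x + 5)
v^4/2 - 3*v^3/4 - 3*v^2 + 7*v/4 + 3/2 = (v/2 + 1)*(v - 3)*(v - 1)*(v + 1/2)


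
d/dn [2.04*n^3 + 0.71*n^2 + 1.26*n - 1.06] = 6.12*n^2 + 1.42*n + 1.26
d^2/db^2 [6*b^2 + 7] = 12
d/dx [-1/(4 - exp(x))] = -exp(x)/(exp(x) - 4)^2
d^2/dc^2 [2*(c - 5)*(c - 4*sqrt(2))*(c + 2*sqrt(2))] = 12*c - 20 - 8*sqrt(2)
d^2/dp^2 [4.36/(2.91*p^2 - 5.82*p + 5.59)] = (-73.841832*p^2 + 147.683664*p + 295.367328*(p - 1)^2 - 141.847368)/(2.91*p^2 - 5.82*p + 5.59)^3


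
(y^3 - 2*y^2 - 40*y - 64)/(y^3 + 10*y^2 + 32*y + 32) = (y - 8)/(y + 4)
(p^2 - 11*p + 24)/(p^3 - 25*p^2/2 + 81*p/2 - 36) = 2/(2*p - 3)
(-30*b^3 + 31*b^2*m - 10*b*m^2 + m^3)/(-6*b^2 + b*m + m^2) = (15*b^2 - 8*b*m + m^2)/(3*b + m)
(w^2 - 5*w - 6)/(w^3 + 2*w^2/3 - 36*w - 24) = 3*(w + 1)/(3*w^2 + 20*w + 12)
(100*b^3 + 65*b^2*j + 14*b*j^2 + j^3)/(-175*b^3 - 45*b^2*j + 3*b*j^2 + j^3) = (-4*b - j)/(7*b - j)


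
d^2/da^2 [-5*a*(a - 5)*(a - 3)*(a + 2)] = -60*a^2 + 180*a + 10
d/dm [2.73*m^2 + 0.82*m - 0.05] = 5.46*m + 0.82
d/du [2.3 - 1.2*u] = -1.20000000000000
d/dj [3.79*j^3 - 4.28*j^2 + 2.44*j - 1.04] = 11.37*j^2 - 8.56*j + 2.44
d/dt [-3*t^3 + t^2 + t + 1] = -9*t^2 + 2*t + 1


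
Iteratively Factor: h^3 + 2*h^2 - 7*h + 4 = (h - 1)*(h^2 + 3*h - 4) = (h - 1)*(h + 4)*(h - 1)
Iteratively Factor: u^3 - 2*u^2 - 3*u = (u + 1)*(u^2 - 3*u) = u*(u + 1)*(u - 3)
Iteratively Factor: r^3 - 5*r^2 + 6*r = (r)*(r^2 - 5*r + 6) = r*(r - 2)*(r - 3)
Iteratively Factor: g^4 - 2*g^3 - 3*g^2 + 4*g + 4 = (g + 1)*(g^3 - 3*g^2 + 4) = (g + 1)^2*(g^2 - 4*g + 4) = (g - 2)*(g + 1)^2*(g - 2)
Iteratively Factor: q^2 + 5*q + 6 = (q + 2)*(q + 3)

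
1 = 1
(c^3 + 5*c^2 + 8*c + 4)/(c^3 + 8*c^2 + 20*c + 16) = (c + 1)/(c + 4)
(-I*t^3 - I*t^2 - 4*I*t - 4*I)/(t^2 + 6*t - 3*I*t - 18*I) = I*(-t^3 - t^2 - 4*t - 4)/(t^2 + 3*t*(2 - I) - 18*I)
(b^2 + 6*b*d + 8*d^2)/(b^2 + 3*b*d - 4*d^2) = (b + 2*d)/(b - d)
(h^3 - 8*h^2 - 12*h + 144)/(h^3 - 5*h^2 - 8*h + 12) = (h^2 - 2*h - 24)/(h^2 + h - 2)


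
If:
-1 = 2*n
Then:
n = -1/2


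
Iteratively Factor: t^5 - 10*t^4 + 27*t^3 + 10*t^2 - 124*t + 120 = (t + 2)*(t^4 - 12*t^3 + 51*t^2 - 92*t + 60) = (t - 2)*(t + 2)*(t^3 - 10*t^2 + 31*t - 30) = (t - 5)*(t - 2)*(t + 2)*(t^2 - 5*t + 6) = (t - 5)*(t - 3)*(t - 2)*(t + 2)*(t - 2)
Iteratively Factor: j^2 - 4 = (j - 2)*(j + 2)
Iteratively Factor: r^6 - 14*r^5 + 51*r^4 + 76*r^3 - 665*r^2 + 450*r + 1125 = (r - 5)*(r^5 - 9*r^4 + 6*r^3 + 106*r^2 - 135*r - 225) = (r - 5)^2*(r^4 - 4*r^3 - 14*r^2 + 36*r + 45) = (r - 5)^2*(r - 3)*(r^3 - r^2 - 17*r - 15) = (r - 5)^2*(r - 3)*(r + 3)*(r^2 - 4*r - 5) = (r - 5)^2*(r - 3)*(r + 1)*(r + 3)*(r - 5)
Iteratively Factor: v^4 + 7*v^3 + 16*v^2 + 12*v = (v + 3)*(v^3 + 4*v^2 + 4*v) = (v + 2)*(v + 3)*(v^2 + 2*v) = v*(v + 2)*(v + 3)*(v + 2)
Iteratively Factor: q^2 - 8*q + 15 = (q - 3)*(q - 5)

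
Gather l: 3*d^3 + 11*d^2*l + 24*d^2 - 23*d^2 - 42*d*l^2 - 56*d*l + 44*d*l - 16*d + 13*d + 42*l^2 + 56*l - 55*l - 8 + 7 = 3*d^3 + d^2 - 3*d + l^2*(42 - 42*d) + l*(11*d^2 - 12*d + 1) - 1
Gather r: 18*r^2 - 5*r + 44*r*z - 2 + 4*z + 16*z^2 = 18*r^2 + r*(44*z - 5) + 16*z^2 + 4*z - 2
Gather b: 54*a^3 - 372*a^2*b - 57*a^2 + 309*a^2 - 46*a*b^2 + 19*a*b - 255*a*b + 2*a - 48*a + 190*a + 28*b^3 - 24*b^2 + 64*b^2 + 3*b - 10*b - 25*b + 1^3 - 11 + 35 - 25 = 54*a^3 + 252*a^2 + 144*a + 28*b^3 + b^2*(40 - 46*a) + b*(-372*a^2 - 236*a - 32)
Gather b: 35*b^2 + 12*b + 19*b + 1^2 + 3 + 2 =35*b^2 + 31*b + 6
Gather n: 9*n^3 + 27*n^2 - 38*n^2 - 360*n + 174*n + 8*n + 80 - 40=9*n^3 - 11*n^2 - 178*n + 40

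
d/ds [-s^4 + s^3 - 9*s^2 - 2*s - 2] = -4*s^3 + 3*s^2 - 18*s - 2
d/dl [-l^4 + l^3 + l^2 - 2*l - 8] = -4*l^3 + 3*l^2 + 2*l - 2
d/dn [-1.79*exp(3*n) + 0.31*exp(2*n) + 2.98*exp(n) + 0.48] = (-5.37*exp(2*n) + 0.62*exp(n) + 2.98)*exp(n)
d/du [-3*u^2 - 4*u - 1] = -6*u - 4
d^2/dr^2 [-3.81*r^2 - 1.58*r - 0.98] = -7.62000000000000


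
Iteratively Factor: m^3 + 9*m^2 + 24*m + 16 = (m + 4)*(m^2 + 5*m + 4) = (m + 4)^2*(m + 1)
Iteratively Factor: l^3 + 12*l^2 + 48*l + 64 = (l + 4)*(l^2 + 8*l + 16) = (l + 4)^2*(l + 4)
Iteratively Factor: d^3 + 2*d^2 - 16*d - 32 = (d + 2)*(d^2 - 16) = (d - 4)*(d + 2)*(d + 4)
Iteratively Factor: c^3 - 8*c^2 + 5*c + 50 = (c - 5)*(c^2 - 3*c - 10) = (c - 5)*(c + 2)*(c - 5)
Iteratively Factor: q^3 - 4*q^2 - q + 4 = (q - 4)*(q^2 - 1) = (q - 4)*(q - 1)*(q + 1)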